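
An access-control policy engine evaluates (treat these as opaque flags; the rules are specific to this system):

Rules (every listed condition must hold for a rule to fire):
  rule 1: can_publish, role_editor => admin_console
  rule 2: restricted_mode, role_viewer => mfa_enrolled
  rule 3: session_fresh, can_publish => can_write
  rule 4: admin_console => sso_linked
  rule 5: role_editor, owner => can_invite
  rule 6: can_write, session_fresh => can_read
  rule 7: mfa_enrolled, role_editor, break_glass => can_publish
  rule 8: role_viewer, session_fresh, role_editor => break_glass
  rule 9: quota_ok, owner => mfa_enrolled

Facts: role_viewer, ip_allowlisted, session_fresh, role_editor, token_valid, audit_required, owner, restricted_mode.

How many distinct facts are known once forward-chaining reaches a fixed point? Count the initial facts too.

16

Round 1 fires rule 2, rule 5, rule 8, giving mfa_enrolled, can_invite, break_glass.
Round 2 fires rule 7, giving can_publish.
Round 3 fires rule 1, rule 3, giving admin_console, can_write.
Round 4 fires rule 4, rule 6, giving sso_linked, can_read.
Closure: {admin_console, audit_required, break_glass, can_invite, can_publish, can_read, can_write, ip_allowlisted, mfa_enrolled, owner, restricted_mode, role_editor, role_viewer, session_fresh, sso_linked, token_valid} — 16 facts.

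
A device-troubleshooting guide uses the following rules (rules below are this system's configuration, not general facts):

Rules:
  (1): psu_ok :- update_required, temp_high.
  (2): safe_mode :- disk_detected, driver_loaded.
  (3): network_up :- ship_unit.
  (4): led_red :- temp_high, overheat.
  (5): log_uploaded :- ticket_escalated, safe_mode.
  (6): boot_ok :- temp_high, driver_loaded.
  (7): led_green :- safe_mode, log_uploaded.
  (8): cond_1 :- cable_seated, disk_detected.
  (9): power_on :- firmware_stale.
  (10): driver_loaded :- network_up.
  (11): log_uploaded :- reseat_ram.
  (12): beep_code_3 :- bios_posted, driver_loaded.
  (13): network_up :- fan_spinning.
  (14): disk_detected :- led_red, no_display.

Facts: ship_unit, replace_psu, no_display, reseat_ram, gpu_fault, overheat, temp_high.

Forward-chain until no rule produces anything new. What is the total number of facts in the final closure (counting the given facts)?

15

Round 1 — (3), (4), (11), derive network_up, led_red, log_uploaded.
Round 2 — (10), (14), derive driver_loaded, disk_detected.
Round 3 — (2), (6), derive safe_mode, boot_ok.
Round 4 — (7), derive led_green.
Closure: {boot_ok, disk_detected, driver_loaded, gpu_fault, led_green, led_red, log_uploaded, network_up, no_display, overheat, replace_psu, reseat_ram, safe_mode, ship_unit, temp_high} — 15 facts.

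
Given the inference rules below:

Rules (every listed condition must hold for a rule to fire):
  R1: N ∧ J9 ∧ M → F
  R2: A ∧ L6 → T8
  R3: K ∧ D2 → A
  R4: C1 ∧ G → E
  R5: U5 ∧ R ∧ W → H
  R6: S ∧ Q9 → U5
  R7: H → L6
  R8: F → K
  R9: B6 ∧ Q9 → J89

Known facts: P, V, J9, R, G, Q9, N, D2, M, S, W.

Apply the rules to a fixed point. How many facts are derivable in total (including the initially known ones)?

Round 1 — R1, R6, derive F, U5.
Round 2 — R5, R8, derive H, K.
Round 3 — R3, R7, derive A, L6.
Round 4 — R2, derive T8.
Closure: {A, D2, F, G, H, J9, K, L6, M, N, P, Q9, R, S, T8, U5, V, W} — 18 facts.

18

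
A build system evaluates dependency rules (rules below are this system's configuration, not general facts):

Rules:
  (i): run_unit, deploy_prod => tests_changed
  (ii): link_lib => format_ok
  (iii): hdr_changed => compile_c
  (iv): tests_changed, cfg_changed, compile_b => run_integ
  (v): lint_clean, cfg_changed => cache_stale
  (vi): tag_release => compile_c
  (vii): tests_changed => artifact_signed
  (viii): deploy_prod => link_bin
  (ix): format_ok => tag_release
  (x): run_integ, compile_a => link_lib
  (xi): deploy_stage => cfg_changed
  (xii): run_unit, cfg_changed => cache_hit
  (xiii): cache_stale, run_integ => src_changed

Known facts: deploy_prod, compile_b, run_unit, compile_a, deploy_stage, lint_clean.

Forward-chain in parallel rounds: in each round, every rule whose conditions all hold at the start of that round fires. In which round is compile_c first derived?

Round 1 fires (i), (viii), (xi), giving tests_changed, link_bin, cfg_changed.
Round 2 fires (iv), (v), (vii), (xii), giving run_integ, cache_stale, artifact_signed, cache_hit.
Round 3 fires (x), (xiii), giving link_lib, src_changed.
Round 4 fires (ii), giving format_ok.
Round 5 fires (ix), giving tag_release.
Round 6 fires (vi), giving compile_c.
compile_c first appears in round 6.

6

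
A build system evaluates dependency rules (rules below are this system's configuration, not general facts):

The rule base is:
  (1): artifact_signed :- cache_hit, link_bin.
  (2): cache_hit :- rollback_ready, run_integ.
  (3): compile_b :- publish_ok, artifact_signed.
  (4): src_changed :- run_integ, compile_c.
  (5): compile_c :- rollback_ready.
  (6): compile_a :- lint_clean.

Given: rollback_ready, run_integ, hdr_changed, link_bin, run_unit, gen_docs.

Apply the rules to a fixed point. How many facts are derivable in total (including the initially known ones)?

10

Round 1 — (2), (5), derive cache_hit, compile_c.
Round 2 — (1), (4), derive artifact_signed, src_changed.
Closure: {artifact_signed, cache_hit, compile_c, gen_docs, hdr_changed, link_bin, rollback_ready, run_integ, run_unit, src_changed} — 10 facts.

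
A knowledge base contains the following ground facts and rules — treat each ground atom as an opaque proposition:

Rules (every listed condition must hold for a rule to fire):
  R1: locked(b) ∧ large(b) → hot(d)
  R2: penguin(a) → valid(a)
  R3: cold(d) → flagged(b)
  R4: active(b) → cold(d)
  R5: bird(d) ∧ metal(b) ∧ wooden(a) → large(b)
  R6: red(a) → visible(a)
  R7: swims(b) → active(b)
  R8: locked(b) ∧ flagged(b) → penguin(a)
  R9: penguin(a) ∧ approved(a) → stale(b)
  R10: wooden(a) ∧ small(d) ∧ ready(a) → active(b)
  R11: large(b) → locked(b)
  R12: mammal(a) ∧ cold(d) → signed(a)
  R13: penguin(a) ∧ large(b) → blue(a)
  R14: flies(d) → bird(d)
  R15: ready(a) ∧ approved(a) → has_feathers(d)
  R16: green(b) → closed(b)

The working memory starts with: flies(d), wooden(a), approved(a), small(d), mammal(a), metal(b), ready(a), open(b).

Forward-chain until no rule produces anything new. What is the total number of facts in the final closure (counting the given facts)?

21

Round 1: R10 [wooden(a) ∧ small(d) ∧ ready(a) → active(b)]; R14 [flies(d) → bird(d)]; R15 [ready(a) ∧ approved(a) → has_feathers(d)]. New: active(b), bird(d), has_feathers(d).
Round 2: R4 [active(b) → cold(d)]; R5 [bird(d) ∧ metal(b) ∧ wooden(a) → large(b)]. New: cold(d), large(b).
Round 3: R3 [cold(d) → flagged(b)]; R11 [large(b) → locked(b)]; R12 [mammal(a) ∧ cold(d) → signed(a)]. New: flagged(b), locked(b), signed(a).
Round 4: R1 [locked(b) ∧ large(b) → hot(d)]; R8 [locked(b) ∧ flagged(b) → penguin(a)]. New: hot(d), penguin(a).
Round 5: R2 [penguin(a) → valid(a)]; R9 [penguin(a) ∧ approved(a) → stale(b)]; R13 [penguin(a) ∧ large(b) → blue(a)]. New: valid(a), stale(b), blue(a).
Closure: {active(b), approved(a), bird(d), blue(a), cold(d), flagged(b), flies(d), has_feathers(d), hot(d), large(b), locked(b), mammal(a), metal(b), open(b), penguin(a), ready(a), signed(a), small(d), stale(b), valid(a), wooden(a)} — 21 facts.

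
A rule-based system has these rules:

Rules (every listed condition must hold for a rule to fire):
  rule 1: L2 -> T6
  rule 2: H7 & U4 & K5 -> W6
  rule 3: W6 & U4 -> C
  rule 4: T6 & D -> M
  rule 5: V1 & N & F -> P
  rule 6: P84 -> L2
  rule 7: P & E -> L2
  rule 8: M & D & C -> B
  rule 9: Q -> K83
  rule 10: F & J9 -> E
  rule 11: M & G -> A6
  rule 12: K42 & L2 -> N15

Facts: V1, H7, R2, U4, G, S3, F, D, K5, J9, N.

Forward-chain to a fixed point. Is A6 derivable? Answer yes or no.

yes

Round 1: rule 2 [H7 & U4 & K5 -> W6]; rule 5 [V1 & N & F -> P]; rule 10 [F & J9 -> E]. Adds W6, P, E.
Round 2: rule 3 [W6 & U4 -> C]; rule 7 [P & E -> L2]. Adds C, L2.
Round 3: rule 1 [L2 -> T6]. Adds T6.
Round 4: rule 4 [T6 & D -> M]. Adds M.
Round 5: rule 8 [M & D & C -> B]; rule 11 [M & G -> A6]. Adds B, A6.
A6 appears in round 5, so it is derivable.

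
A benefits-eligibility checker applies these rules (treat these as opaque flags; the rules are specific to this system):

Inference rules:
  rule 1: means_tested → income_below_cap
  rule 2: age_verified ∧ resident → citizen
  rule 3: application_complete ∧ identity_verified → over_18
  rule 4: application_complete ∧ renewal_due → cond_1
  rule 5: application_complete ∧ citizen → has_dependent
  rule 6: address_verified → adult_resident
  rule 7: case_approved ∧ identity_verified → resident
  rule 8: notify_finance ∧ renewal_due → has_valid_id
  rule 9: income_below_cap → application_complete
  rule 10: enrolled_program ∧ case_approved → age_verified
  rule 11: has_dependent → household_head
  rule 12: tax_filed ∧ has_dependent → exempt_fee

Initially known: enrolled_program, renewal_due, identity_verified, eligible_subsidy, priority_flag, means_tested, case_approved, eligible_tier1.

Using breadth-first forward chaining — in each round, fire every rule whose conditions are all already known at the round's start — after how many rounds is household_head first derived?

Round 1 — rule 1, rule 7, rule 10, derive income_below_cap, resident, age_verified.
Round 2 — rule 2, rule 9, derive citizen, application_complete.
Round 3 — rule 3, rule 4, rule 5, derive over_18, cond_1, has_dependent.
Round 4 — rule 11, derive household_head.
household_head first appears in round 4.

4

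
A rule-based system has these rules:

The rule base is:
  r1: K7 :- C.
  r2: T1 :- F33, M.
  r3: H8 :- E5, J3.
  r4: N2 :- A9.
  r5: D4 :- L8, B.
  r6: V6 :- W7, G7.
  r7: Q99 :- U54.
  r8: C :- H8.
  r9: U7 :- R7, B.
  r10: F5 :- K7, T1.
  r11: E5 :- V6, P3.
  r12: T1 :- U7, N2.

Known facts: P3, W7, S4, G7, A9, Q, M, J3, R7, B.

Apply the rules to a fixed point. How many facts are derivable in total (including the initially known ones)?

19

Round 1: r4 [N2 :- A9.]; r6 [V6 :- W7, G7.]; r9 [U7 :- R7, B.]. New: N2, V6, U7.
Round 2: r11 [E5 :- V6, P3.]; r12 [T1 :- U7, N2.]. New: E5, T1.
Round 3: r3 [H8 :- E5, J3.]. New: H8.
Round 4: r8 [C :- H8.]. New: C.
Round 5: r1 [K7 :- C.]. New: K7.
Round 6: r10 [F5 :- K7, T1.]. New: F5.
Closure: {A9, B, C, E5, F5, G7, H8, J3, K7, M, N2, P3, Q, R7, S4, T1, U7, V6, W7} — 19 facts.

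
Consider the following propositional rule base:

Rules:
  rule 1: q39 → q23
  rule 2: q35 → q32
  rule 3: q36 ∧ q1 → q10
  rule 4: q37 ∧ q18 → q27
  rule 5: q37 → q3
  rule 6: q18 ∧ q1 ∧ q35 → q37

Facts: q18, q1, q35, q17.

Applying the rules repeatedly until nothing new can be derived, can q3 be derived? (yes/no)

Round 1 fires rule 2, rule 6, giving q32, q37.
Round 2 fires rule 4, rule 5, giving q27, q3.
q3 appears in round 2, so it is derivable.

yes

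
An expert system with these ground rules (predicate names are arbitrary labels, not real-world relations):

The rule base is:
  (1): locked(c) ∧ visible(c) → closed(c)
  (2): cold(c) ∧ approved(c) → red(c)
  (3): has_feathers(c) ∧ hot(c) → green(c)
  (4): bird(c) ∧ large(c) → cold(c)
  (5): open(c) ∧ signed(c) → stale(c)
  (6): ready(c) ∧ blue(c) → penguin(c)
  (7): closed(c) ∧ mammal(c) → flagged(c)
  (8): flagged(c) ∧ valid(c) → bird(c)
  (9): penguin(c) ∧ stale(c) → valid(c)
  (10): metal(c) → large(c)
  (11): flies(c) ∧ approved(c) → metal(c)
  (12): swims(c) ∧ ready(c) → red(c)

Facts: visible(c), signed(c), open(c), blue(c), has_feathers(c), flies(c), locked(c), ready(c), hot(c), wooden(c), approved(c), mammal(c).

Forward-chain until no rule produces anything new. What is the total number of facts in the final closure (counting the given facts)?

23

[1] (1) [locked(c) ∧ visible(c) → closed(c)]; (3) [has_feathers(c) ∧ hot(c) → green(c)]; (5) [open(c) ∧ signed(c) → stale(c)]; (6) [ready(c) ∧ blue(c) → penguin(c)]; (11) [flies(c) ∧ approved(c) → metal(c)]. ⇒ new: closed(c), green(c), stale(c), penguin(c), metal(c).
[2] (7) [closed(c) ∧ mammal(c) → flagged(c)]; (9) [penguin(c) ∧ stale(c) → valid(c)]; (10) [metal(c) → large(c)]. ⇒ new: flagged(c), valid(c), large(c).
[3] (8) [flagged(c) ∧ valid(c) → bird(c)]. ⇒ new: bird(c).
[4] (4) [bird(c) ∧ large(c) → cold(c)]. ⇒ new: cold(c).
[5] (2) [cold(c) ∧ approved(c) → red(c)]. ⇒ new: red(c).
Closure: {approved(c), bird(c), blue(c), closed(c), cold(c), flagged(c), flies(c), green(c), has_feathers(c), hot(c), large(c), locked(c), mammal(c), metal(c), open(c), penguin(c), ready(c), red(c), signed(c), stale(c), valid(c), visible(c), wooden(c)} — 23 facts.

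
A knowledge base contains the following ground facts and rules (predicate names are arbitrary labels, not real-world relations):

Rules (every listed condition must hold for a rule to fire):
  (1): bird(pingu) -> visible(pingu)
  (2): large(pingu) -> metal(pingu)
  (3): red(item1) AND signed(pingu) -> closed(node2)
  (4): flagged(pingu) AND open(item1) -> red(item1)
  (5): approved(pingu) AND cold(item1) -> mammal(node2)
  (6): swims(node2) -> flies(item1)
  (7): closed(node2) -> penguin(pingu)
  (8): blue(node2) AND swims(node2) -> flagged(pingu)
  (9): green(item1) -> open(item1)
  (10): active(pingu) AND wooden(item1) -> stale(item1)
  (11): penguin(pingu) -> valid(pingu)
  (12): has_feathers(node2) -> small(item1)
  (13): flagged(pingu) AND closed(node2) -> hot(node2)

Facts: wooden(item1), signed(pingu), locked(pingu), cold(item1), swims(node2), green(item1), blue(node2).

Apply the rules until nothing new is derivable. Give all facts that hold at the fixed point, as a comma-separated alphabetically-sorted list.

Round 1 — (6), (8), (9), derive flies(item1), flagged(pingu), open(item1).
Round 2 — (4), derive red(item1).
Round 3 — (3), derive closed(node2).
Round 4 — (7), (13), derive penguin(pingu), hot(node2).
Round 5 — (11), derive valid(pingu).

blue(node2), closed(node2), cold(item1), flagged(pingu), flies(item1), green(item1), hot(node2), locked(pingu), open(item1), penguin(pingu), red(item1), signed(pingu), swims(node2), valid(pingu), wooden(item1)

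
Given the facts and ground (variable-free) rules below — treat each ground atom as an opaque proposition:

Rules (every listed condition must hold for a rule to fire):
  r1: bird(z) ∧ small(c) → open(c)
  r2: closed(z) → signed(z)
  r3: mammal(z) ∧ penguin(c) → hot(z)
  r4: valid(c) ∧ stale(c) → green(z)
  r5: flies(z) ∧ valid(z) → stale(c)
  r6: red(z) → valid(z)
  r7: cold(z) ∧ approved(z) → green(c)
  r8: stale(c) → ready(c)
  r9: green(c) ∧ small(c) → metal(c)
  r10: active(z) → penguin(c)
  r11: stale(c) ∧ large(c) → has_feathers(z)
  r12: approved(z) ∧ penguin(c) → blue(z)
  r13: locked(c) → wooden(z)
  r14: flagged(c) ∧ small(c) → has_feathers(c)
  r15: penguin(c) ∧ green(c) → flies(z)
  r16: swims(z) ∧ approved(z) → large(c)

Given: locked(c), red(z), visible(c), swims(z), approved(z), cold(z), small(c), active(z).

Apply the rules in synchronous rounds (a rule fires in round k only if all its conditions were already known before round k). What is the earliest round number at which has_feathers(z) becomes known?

4

Round 1 fires r6, r7, r10, r13, r16, giving valid(z), green(c), penguin(c), wooden(z), large(c).
Round 2 fires r9, r12, r15, giving metal(c), blue(z), flies(z).
Round 3 fires r5, giving stale(c).
Round 4 fires r8, r11, giving ready(c), has_feathers(z).
has_feathers(z) first appears in round 4.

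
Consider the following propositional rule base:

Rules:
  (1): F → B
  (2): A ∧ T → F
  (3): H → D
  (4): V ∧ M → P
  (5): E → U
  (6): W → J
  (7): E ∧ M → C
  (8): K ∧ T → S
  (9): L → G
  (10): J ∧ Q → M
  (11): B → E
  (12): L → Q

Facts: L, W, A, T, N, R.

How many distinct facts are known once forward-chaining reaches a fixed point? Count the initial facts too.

15

[1] (2) [A ∧ T → F]; (6) [W → J]; (9) [L → G]; (12) [L → Q]. ⇒ new: F, J, G, Q.
[2] (1) [F → B]; (10) [J ∧ Q → M]. ⇒ new: B, M.
[3] (11) [B → E]. ⇒ new: E.
[4] (5) [E → U]; (7) [E ∧ M → C]. ⇒ new: U, C.
Closure: {A, B, C, E, F, G, J, L, M, N, Q, R, T, U, W} — 15 facts.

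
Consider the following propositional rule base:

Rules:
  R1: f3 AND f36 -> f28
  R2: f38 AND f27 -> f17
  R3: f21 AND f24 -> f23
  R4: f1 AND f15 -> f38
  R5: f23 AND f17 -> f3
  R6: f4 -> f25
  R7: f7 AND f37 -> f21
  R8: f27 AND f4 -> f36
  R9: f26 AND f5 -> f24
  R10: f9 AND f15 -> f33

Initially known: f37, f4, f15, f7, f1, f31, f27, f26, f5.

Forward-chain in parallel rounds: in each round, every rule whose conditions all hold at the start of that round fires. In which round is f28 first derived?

4

[1] R4 [f1 AND f15 -> f38]; R6 [f4 -> f25]; R7 [f7 AND f37 -> f21]; R8 [f27 AND f4 -> f36]; R9 [f26 AND f5 -> f24]. ⇒ new: f38, f25, f21, f36, f24.
[2] R2 [f38 AND f27 -> f17]; R3 [f21 AND f24 -> f23]. ⇒ new: f17, f23.
[3] R5 [f23 AND f17 -> f3]. ⇒ new: f3.
[4] R1 [f3 AND f36 -> f28]. ⇒ new: f28.
f28 first appears in round 4.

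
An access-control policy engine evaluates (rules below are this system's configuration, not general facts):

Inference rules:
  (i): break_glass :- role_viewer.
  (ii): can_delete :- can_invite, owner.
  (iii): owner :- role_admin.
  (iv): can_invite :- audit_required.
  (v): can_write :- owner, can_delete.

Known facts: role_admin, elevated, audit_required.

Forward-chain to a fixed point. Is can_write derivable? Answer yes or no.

yes

[1] (iii) [owner :- role_admin.]; (iv) [can_invite :- audit_required.]. ⇒ new: owner, can_invite.
[2] (ii) [can_delete :- can_invite, owner.]. ⇒ new: can_delete.
[3] (v) [can_write :- owner, can_delete.]. ⇒ new: can_write.
can_write appears in round 3, so it is derivable.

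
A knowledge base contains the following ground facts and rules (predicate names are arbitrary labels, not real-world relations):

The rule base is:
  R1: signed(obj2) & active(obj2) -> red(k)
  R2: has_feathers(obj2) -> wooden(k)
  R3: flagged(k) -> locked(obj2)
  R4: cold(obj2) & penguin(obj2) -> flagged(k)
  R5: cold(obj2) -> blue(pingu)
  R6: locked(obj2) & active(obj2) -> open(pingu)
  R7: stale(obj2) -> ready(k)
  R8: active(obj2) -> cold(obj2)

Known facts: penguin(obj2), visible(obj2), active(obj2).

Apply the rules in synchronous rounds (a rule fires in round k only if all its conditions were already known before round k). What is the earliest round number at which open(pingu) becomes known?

Round 1: R8 [active(obj2) -> cold(obj2)]. New: cold(obj2).
Round 2: R4 [cold(obj2) & penguin(obj2) -> flagged(k)]; R5 [cold(obj2) -> blue(pingu)]. New: flagged(k), blue(pingu).
Round 3: R3 [flagged(k) -> locked(obj2)]. New: locked(obj2).
Round 4: R6 [locked(obj2) & active(obj2) -> open(pingu)]. New: open(pingu).
open(pingu) first appears in round 4.

4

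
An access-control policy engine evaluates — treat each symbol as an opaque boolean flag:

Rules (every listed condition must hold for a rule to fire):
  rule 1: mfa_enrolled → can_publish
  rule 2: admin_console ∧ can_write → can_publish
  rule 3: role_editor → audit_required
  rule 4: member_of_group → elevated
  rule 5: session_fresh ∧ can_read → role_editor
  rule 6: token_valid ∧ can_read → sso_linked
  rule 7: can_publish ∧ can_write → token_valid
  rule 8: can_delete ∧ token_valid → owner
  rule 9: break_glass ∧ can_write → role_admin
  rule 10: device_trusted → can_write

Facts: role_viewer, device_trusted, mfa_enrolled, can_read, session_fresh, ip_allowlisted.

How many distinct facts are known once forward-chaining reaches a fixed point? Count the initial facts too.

12

Round 1: rule 1 [mfa_enrolled → can_publish]; rule 5 [session_fresh ∧ can_read → role_editor]; rule 10 [device_trusted → can_write]. Adds can_publish, role_editor, can_write.
Round 2: rule 3 [role_editor → audit_required]; rule 7 [can_publish ∧ can_write → token_valid]. Adds audit_required, token_valid.
Round 3: rule 6 [token_valid ∧ can_read → sso_linked]. Adds sso_linked.
Closure: {audit_required, can_publish, can_read, can_write, device_trusted, ip_allowlisted, mfa_enrolled, role_editor, role_viewer, session_fresh, sso_linked, token_valid} — 12 facts.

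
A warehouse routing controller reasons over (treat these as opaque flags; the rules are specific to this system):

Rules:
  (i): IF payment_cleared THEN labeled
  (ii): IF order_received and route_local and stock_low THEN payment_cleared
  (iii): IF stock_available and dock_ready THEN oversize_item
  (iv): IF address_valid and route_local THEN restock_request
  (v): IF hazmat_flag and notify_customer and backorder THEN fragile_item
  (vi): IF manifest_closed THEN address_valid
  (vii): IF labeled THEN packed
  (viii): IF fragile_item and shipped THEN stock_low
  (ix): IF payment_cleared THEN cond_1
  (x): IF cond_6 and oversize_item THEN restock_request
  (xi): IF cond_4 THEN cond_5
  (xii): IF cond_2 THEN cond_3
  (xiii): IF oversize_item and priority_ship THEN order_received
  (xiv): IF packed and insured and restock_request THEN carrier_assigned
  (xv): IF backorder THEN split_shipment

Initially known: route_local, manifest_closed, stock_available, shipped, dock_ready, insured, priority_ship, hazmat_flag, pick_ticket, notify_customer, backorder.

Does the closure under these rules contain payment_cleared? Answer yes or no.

yes

Round 1 — (iii), (v), (vi), (xv), derive oversize_item, fragile_item, address_valid, split_shipment.
Round 2 — (iv), (viii), (xiii), derive restock_request, stock_low, order_received.
Round 3 — (ii), derive payment_cleared.
Round 4 — (i), (ix), derive labeled, cond_1.
Round 5 — (vii), derive packed.
Round 6 — (xiv), derive carrier_assigned.
payment_cleared appears in round 3, so it is derivable.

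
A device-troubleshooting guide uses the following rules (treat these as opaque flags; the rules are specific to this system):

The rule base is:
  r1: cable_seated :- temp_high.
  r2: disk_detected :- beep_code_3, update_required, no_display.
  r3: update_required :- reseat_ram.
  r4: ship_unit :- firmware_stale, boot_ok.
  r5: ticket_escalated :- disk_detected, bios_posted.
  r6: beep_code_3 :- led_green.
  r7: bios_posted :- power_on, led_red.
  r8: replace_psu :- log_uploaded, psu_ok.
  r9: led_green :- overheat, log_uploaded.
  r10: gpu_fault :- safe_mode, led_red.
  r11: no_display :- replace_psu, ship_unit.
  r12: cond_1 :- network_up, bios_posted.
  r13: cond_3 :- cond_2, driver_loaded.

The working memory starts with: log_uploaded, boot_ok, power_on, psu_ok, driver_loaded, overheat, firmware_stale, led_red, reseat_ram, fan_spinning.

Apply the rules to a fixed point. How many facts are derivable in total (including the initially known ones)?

19

Round 1: r3 [update_required :- reseat_ram.]; r4 [ship_unit :- firmware_stale, boot_ok.]; r7 [bios_posted :- power_on, led_red.]; r8 [replace_psu :- log_uploaded, psu_ok.]; r9 [led_green :- overheat, log_uploaded.]. Adds update_required, ship_unit, bios_posted, replace_psu, led_green.
Round 2: r6 [beep_code_3 :- led_green.]; r11 [no_display :- replace_psu, ship_unit.]. Adds beep_code_3, no_display.
Round 3: r2 [disk_detected :- beep_code_3, update_required, no_display.]. Adds disk_detected.
Round 4: r5 [ticket_escalated :- disk_detected, bios_posted.]. Adds ticket_escalated.
Closure: {beep_code_3, bios_posted, boot_ok, disk_detected, driver_loaded, fan_spinning, firmware_stale, led_green, led_red, log_uploaded, no_display, overheat, power_on, psu_ok, replace_psu, reseat_ram, ship_unit, ticket_escalated, update_required} — 19 facts.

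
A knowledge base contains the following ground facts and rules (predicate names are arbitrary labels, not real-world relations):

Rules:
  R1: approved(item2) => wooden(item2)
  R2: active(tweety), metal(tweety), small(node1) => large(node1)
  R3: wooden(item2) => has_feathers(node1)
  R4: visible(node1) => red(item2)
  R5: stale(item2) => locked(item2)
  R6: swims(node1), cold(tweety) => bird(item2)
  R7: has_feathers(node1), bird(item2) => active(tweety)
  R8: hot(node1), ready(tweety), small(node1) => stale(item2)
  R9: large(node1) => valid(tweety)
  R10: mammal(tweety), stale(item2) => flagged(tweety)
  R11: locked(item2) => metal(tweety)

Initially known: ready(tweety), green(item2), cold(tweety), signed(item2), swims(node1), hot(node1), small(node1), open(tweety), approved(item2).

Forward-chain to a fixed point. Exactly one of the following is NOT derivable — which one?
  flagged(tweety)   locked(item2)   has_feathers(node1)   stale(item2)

flagged(tweety)

Round 1 fires R1, R6, R8, giving wooden(item2), bird(item2), stale(item2).
Round 2 fires R3, R5, giving has_feathers(node1), locked(item2).
Round 3 fires R7, R11, giving active(tweety), metal(tweety).
Round 4 fires R2, giving large(node1).
Round 5 fires R9, giving valid(tweety).
Derived: stale(item2) (round 1), has_feathers(node1) (round 2), locked(item2) (round 2). flagged(tweety) never appears in any round.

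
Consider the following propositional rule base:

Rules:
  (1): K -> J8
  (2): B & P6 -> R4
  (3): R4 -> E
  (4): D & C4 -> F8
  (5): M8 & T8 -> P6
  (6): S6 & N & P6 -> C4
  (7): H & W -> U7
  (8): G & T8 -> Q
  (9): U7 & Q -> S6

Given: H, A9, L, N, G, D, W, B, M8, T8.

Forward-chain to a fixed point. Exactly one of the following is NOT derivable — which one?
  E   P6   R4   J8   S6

Round 1: (5) [M8 & T8 -> P6]; (7) [H & W -> U7]; (8) [G & T8 -> Q]. Adds P6, U7, Q.
Round 2: (2) [B & P6 -> R4]; (9) [U7 & Q -> S6]. Adds R4, S6.
Round 3: (3) [R4 -> E]; (6) [S6 & N & P6 -> C4]. Adds E, C4.
Round 4: (4) [D & C4 -> F8]. Adds F8.
Derived: R4 (round 2), S6 (round 2), E (round 3), P6 (round 1). J8 never appears in any round.

J8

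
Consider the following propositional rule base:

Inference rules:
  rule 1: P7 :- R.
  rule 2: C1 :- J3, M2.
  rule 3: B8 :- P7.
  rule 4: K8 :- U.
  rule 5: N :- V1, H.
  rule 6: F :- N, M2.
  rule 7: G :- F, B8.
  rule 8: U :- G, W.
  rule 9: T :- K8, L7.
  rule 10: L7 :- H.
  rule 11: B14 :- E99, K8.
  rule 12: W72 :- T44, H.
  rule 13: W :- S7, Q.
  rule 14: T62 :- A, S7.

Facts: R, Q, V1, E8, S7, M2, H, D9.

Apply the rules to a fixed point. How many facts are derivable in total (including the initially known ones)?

Round 1: rule 1 [P7 :- R.]; rule 5 [N :- V1, H.]; rule 10 [L7 :- H.]; rule 13 [W :- S7, Q.]. New: P7, N, L7, W.
Round 2: rule 3 [B8 :- P7.]; rule 6 [F :- N, M2.]. New: B8, F.
Round 3: rule 7 [G :- F, B8.]. New: G.
Round 4: rule 8 [U :- G, W.]. New: U.
Round 5: rule 4 [K8 :- U.]. New: K8.
Round 6: rule 9 [T :- K8, L7.]. New: T.
Closure: {B8, D9, E8, F, G, H, K8, L7, M2, N, P7, Q, R, S7, T, U, V1, W} — 18 facts.

18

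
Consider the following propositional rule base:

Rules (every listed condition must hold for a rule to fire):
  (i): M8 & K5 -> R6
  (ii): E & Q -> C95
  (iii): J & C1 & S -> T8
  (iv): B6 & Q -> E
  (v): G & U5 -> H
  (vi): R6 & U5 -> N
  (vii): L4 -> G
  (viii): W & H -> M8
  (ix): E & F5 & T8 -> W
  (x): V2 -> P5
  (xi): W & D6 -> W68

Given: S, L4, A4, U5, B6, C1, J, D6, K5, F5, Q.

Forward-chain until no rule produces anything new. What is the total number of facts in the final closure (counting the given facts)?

21

Round 1 fires (iii), (iv), (vii), giving T8, E, G.
Round 2 fires (ii), (v), (ix), giving C95, H, W.
Round 3 fires (viii), (xi), giving M8, W68.
Round 4 fires (i), giving R6.
Round 5 fires (vi), giving N.
Closure: {A4, B6, C1, C95, D6, E, F5, G, H, J, K5, L4, M8, N, Q, R6, S, T8, U5, W, W68} — 21 facts.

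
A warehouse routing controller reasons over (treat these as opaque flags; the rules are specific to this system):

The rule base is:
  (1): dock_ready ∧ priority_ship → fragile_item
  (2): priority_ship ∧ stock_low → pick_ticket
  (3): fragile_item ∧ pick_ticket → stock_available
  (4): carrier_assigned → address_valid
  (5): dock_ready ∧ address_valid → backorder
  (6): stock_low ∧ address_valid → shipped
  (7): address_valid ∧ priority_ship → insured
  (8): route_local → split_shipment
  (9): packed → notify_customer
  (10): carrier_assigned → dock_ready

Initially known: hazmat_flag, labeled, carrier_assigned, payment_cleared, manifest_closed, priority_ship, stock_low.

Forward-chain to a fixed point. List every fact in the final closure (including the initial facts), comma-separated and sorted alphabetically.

address_valid, backorder, carrier_assigned, dock_ready, fragile_item, hazmat_flag, insured, labeled, manifest_closed, payment_cleared, pick_ticket, priority_ship, shipped, stock_available, stock_low

Round 1: (2) [priority_ship ∧ stock_low → pick_ticket]; (4) [carrier_assigned → address_valid]; (10) [carrier_assigned → dock_ready]. New: pick_ticket, address_valid, dock_ready.
Round 2: (1) [dock_ready ∧ priority_ship → fragile_item]; (5) [dock_ready ∧ address_valid → backorder]; (6) [stock_low ∧ address_valid → shipped]; (7) [address_valid ∧ priority_ship → insured]. New: fragile_item, backorder, shipped, insured.
Round 3: (3) [fragile_item ∧ pick_ticket → stock_available]. New: stock_available.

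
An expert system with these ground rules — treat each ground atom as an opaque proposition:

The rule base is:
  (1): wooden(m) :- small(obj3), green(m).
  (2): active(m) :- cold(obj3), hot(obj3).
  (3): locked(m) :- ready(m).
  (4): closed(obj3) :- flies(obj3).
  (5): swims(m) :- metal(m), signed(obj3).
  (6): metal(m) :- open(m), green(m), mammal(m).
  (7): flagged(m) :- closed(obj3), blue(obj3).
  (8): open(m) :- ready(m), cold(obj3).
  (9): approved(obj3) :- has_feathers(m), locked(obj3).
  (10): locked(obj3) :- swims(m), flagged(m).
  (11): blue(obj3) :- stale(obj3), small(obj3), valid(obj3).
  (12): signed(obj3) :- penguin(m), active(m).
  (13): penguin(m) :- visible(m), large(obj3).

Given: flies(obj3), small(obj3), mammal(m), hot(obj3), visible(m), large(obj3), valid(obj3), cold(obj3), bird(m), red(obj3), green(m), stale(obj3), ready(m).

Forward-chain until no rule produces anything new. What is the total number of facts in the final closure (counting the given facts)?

25

Round 1: (1) [wooden(m) :- small(obj3), green(m).]; (2) [active(m) :- cold(obj3), hot(obj3).]; (3) [locked(m) :- ready(m).]; (4) [closed(obj3) :- flies(obj3).]; (8) [open(m) :- ready(m), cold(obj3).]; (11) [blue(obj3) :- stale(obj3), small(obj3), valid(obj3).]; (13) [penguin(m) :- visible(m), large(obj3).]. Adds wooden(m), active(m), locked(m), closed(obj3), open(m), blue(obj3), penguin(m).
Round 2: (6) [metal(m) :- open(m), green(m), mammal(m).]; (7) [flagged(m) :- closed(obj3), blue(obj3).]; (12) [signed(obj3) :- penguin(m), active(m).]. Adds metal(m), flagged(m), signed(obj3).
Round 3: (5) [swims(m) :- metal(m), signed(obj3).]. Adds swims(m).
Round 4: (10) [locked(obj3) :- swims(m), flagged(m).]. Adds locked(obj3).
Closure: {active(m), bird(m), blue(obj3), closed(obj3), cold(obj3), flagged(m), flies(obj3), green(m), hot(obj3), large(obj3), locked(m), locked(obj3), mammal(m), metal(m), open(m), penguin(m), ready(m), red(obj3), signed(obj3), small(obj3), stale(obj3), swims(m), valid(obj3), visible(m), wooden(m)} — 25 facts.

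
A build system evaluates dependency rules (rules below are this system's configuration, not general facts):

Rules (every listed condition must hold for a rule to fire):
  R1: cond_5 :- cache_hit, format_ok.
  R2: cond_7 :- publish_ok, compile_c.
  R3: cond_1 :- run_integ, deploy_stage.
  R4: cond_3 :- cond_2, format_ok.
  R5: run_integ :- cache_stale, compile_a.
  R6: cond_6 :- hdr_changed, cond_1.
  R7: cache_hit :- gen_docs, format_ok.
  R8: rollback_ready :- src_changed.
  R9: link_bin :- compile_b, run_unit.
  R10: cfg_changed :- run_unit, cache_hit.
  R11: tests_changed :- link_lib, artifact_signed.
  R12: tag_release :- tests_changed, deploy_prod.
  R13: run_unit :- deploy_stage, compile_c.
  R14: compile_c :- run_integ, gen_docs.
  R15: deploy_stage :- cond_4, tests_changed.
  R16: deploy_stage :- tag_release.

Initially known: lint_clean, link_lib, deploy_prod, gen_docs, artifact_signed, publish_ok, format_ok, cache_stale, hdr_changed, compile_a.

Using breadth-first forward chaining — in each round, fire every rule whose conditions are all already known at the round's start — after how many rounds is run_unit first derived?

Round 1: R5 [run_integ :- cache_stale, compile_a.]; R7 [cache_hit :- gen_docs, format_ok.]; R11 [tests_changed :- link_lib, artifact_signed.]. New: run_integ, cache_hit, tests_changed.
Round 2: R1 [cond_5 :- cache_hit, format_ok.]; R12 [tag_release :- tests_changed, deploy_prod.]; R14 [compile_c :- run_integ, gen_docs.]. New: cond_5, tag_release, compile_c.
Round 3: R2 [cond_7 :- publish_ok, compile_c.]; R16 [deploy_stage :- tag_release.]. New: cond_7, deploy_stage.
Round 4: R3 [cond_1 :- run_integ, deploy_stage.]; R13 [run_unit :- deploy_stage, compile_c.]. New: cond_1, run_unit.
run_unit first appears in round 4.

4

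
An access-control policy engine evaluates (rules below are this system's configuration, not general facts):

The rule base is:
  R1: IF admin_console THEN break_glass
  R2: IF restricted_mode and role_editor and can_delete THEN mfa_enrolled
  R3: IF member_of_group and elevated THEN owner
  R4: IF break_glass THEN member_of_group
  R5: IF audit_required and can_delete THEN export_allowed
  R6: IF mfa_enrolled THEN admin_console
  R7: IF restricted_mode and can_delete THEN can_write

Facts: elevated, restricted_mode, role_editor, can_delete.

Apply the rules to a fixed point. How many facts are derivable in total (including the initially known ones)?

Round 1: R2 [IF restricted_mode and role_editor and can_delete THEN mfa_enrolled]; R7 [IF restricted_mode and can_delete THEN can_write]. New: mfa_enrolled, can_write.
Round 2: R6 [IF mfa_enrolled THEN admin_console]. New: admin_console.
Round 3: R1 [IF admin_console THEN break_glass]. New: break_glass.
Round 4: R4 [IF break_glass THEN member_of_group]. New: member_of_group.
Round 5: R3 [IF member_of_group and elevated THEN owner]. New: owner.
Closure: {admin_console, break_glass, can_delete, can_write, elevated, member_of_group, mfa_enrolled, owner, restricted_mode, role_editor} — 10 facts.

10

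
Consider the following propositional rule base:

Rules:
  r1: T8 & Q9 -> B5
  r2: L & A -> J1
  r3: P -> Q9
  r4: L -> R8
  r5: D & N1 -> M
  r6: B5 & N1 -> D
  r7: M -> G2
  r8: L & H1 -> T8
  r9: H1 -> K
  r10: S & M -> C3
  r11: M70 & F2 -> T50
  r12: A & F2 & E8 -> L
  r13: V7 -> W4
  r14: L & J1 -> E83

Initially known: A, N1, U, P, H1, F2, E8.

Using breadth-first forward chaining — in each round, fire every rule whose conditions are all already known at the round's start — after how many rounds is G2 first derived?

Round 1 — r3, r9, r12, derive Q9, K, L.
Round 2 — r2, r4, r8, derive J1, R8, T8.
Round 3 — r1, r14, derive B5, E83.
Round 4 — r6, derive D.
Round 5 — r5, derive M.
Round 6 — r7, derive G2.
G2 first appears in round 6.

6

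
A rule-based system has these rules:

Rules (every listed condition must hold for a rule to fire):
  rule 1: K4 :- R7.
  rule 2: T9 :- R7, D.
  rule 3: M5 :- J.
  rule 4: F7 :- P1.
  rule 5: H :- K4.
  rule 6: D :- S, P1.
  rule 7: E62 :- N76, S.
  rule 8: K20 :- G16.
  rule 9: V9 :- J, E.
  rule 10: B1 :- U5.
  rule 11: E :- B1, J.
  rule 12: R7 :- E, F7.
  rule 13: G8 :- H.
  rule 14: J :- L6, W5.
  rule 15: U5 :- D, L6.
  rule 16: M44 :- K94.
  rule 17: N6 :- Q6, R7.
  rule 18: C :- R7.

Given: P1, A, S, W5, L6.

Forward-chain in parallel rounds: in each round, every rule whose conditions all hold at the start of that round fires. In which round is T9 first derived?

6

Round 1: rule 4 [F7 :- P1.]; rule 6 [D :- S, P1.]; rule 14 [J :- L6, W5.]. New: F7, D, J.
Round 2: rule 3 [M5 :- J.]; rule 15 [U5 :- D, L6.]. New: M5, U5.
Round 3: rule 10 [B1 :- U5.]. New: B1.
Round 4: rule 11 [E :- B1, J.]. New: E.
Round 5: rule 9 [V9 :- J, E.]; rule 12 [R7 :- E, F7.]. New: V9, R7.
Round 6: rule 1 [K4 :- R7.]; rule 2 [T9 :- R7, D.]; rule 18 [C :- R7.]. New: K4, T9, C.
T9 first appears in round 6.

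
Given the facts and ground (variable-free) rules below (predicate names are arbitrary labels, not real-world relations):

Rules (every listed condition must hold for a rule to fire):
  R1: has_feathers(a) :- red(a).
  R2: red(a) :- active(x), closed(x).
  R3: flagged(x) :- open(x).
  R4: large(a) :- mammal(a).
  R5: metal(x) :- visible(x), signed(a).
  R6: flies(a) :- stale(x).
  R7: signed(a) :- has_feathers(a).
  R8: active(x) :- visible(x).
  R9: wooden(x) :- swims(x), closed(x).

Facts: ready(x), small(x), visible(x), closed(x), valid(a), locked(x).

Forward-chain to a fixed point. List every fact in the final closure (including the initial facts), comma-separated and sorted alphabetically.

Round 1 — R8, derive active(x).
Round 2 — R2, derive red(a).
Round 3 — R1, derive has_feathers(a).
Round 4 — R7, derive signed(a).
Round 5 — R5, derive metal(x).

active(x), closed(x), has_feathers(a), locked(x), metal(x), ready(x), red(a), signed(a), small(x), valid(a), visible(x)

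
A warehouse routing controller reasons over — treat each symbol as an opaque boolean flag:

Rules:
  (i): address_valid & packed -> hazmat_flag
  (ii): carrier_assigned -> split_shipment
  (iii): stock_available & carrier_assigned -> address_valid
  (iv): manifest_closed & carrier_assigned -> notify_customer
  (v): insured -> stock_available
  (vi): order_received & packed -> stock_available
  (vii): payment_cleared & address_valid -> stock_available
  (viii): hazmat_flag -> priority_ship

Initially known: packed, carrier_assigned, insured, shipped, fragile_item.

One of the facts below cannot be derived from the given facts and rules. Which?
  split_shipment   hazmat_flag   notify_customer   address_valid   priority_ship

Round 1: (ii) [carrier_assigned -> split_shipment]; (v) [insured -> stock_available]. Adds split_shipment, stock_available.
Round 2: (iii) [stock_available & carrier_assigned -> address_valid]. Adds address_valid.
Round 3: (i) [address_valid & packed -> hazmat_flag]. Adds hazmat_flag.
Round 4: (viii) [hazmat_flag -> priority_ship]. Adds priority_ship.
Derived: hazmat_flag (round 3), priority_ship (round 4), split_shipment (round 1), address_valid (round 2). notify_customer never appears in any round.

notify_customer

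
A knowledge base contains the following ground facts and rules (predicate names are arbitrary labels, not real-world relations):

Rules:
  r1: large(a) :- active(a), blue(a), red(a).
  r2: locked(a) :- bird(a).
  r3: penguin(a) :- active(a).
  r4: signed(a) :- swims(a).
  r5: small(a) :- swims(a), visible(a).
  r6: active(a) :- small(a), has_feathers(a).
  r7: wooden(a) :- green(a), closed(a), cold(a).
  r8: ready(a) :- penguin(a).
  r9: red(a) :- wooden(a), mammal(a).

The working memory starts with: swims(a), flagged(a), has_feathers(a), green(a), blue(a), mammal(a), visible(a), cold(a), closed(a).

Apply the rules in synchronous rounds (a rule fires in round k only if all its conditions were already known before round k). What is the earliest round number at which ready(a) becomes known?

4

[1] r4 [signed(a) :- swims(a).]; r5 [small(a) :- swims(a), visible(a).]; r7 [wooden(a) :- green(a), closed(a), cold(a).]. ⇒ new: signed(a), small(a), wooden(a).
[2] r6 [active(a) :- small(a), has_feathers(a).]; r9 [red(a) :- wooden(a), mammal(a).]. ⇒ new: active(a), red(a).
[3] r1 [large(a) :- active(a), blue(a), red(a).]; r3 [penguin(a) :- active(a).]. ⇒ new: large(a), penguin(a).
[4] r8 [ready(a) :- penguin(a).]. ⇒ new: ready(a).
ready(a) first appears in round 4.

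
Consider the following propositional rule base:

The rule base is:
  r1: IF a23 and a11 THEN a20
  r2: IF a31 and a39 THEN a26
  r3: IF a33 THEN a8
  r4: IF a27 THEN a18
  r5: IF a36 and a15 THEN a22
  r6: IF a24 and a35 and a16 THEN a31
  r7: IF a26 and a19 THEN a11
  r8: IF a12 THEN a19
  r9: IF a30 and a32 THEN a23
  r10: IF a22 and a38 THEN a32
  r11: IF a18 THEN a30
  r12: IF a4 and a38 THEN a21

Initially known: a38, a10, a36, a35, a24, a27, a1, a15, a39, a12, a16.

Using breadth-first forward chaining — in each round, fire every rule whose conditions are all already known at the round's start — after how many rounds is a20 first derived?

4

Round 1 fires r4, r5, r6, r8, giving a18, a22, a31, a19.
Round 2 fires r2, r10, r11, giving a26, a32, a30.
Round 3 fires r7, r9, giving a11, a23.
Round 4 fires r1, giving a20.
a20 first appears in round 4.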